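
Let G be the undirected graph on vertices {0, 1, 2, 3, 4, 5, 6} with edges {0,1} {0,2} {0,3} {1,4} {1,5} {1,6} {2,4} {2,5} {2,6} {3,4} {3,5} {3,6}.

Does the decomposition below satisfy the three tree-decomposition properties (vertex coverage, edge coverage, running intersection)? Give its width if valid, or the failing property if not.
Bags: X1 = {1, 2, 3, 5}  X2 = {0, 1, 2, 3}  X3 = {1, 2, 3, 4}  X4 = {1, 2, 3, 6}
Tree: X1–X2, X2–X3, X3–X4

Every vertex of G appears in some bag (union = {0, 1, 2, 3, 4, 5, 6}); every edge is covered by a bag; and for each vertex v the set of bags containing v is connected in the bag tree. The decomposition is therefore valid. The largest bag has 4 vertices, so the width is 3.

Yes; width 3.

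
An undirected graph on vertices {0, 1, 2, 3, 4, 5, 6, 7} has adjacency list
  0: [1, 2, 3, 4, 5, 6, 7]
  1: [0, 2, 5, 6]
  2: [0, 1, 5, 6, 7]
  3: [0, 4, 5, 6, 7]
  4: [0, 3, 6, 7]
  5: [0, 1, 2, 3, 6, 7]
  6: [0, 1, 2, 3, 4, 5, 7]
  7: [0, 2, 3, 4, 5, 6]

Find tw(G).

A width-4 tree decomposition is:
Bags: B1 = {0, 3, 4, 6, 7}  B2 = {0, 3, 5, 6, 7}  B3 = {0, 2, 5, 6, 7}  B4 = {0, 1, 2, 5, 6}
Tree: B1–B2, B2–B3, B3–B4
Each bag holds 5 vertices, so the decomposition has width 4, which upper-bounds the treewidth. For the lower bound, the 5 vertices {0, 3, 4, 6, 7} are pairwise adjacent, and any tree decomposition puts a clique entirely inside one bag — forcing width ≥ 4. Combining the bounds, tw(G) = 4.

4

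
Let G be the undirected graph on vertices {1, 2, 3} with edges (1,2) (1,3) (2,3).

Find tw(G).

A width-2 tree decomposition is:
Bags: B1 = {1, 2, 3}
Tree: (single bag)
With just one bag of size 3, the width is 3 − 1 = 2, so tw(G) ≤ 2. For the lower bound, the 3 vertices {1, 2, 3} are pairwise adjacent, and any tree decomposition puts a clique entirely inside one bag — forcing width ≥ 2. Combining the bounds, tw(G) = 2.

2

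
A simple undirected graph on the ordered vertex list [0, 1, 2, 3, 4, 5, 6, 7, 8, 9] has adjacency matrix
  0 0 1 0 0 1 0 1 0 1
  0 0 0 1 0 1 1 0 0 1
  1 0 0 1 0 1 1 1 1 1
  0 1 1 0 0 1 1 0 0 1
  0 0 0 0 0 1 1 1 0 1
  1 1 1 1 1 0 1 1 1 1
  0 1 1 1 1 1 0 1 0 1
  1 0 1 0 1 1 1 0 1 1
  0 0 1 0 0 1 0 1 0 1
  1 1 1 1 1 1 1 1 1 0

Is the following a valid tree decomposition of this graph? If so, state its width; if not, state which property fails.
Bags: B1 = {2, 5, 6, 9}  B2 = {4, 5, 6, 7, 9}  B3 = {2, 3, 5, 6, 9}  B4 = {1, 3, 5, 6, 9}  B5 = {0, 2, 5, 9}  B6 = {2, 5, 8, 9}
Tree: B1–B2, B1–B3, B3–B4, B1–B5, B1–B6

A tree decomposition must satisfy three properties: every vertex lies in some bag; for every edge, both endpoints lie together in some bag; and for every vertex, the bags containing it form a connected subtree. Here edge (7,2) lies in no bag, so the decomposition is invalid.

No — edge (7,2) lies in no bag.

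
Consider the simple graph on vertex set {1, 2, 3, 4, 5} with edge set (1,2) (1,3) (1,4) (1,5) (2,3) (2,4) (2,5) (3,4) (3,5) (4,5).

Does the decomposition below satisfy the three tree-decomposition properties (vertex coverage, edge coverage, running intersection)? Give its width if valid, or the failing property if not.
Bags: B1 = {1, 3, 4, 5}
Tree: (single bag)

A tree decomposition must satisfy three properties: every vertex lies in some bag; for every edge, both endpoints lie together in some bag; and for every vertex, the bags containing it form a connected subtree. Here vertex 2 appears in no bag, so the decomposition is invalid.

No — vertex 2 appears in no bag.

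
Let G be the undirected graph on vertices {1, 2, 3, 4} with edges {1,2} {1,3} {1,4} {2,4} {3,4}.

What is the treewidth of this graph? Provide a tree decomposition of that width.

Treewidth 2.
One such decomposition:
Bags: B1 = {1, 2, 4}  B2 = {1, 3, 4}
Tree: B1–B2

Each bag holds 3 vertices, so the decomposition has width 2, which upper-bounds the treewidth. Conversely, {1, 2, 4} is a clique of size 3, and the vertices of any clique must share a bag in every tree decomposition; so some bag has ≥ 3 vertices and tw(G) ≥ 2. Hence tw(G) = 2 exactly.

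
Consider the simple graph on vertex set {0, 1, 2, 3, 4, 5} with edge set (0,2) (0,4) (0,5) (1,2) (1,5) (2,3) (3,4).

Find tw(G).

2

A width-2 tree decomposition is:
Bags: B1 = {1, 2, 5}  B2 = {0, 2, 5}  B3 = {0, 2, 3}  B4 = {0, 3, 4}
Tree: B1–B2, B2–B3, B3–B4
The largest bag has 3 vertices, giving width 2; this decomposition certifies tw(G) ≤ 2. Since 1–5–0–2–1 is a cycle in G, G is not acyclic. Forests are exactly the graphs of treewidth ≤ 1, so tw(G) ≥ 2. Combining the bounds, tw(G) = 2.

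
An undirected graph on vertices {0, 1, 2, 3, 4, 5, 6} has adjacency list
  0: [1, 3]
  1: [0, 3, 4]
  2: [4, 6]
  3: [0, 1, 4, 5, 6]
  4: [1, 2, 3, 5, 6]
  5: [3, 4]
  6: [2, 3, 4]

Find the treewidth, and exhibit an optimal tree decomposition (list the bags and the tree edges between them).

Every bag has size at most 3, so the width is 3 − 1 = 2 and tw(G) ≤ 2. On the other hand G contains the 3-clique {2, 4, 6}. A clique must lie in a single bag of any decomposition, so no decomposition can have width below 2. Combining the bounds, tw(G) = 2.

Treewidth 2.
One such decomposition:
Bags: B1 = {3, 4, 6}  B2 = {1, 3, 4}  B3 = {3, 4, 5}  B4 = {0, 1, 3}  B5 = {2, 4, 6}
Tree: B1–B2, B2–B3, B2–B4, B1–B5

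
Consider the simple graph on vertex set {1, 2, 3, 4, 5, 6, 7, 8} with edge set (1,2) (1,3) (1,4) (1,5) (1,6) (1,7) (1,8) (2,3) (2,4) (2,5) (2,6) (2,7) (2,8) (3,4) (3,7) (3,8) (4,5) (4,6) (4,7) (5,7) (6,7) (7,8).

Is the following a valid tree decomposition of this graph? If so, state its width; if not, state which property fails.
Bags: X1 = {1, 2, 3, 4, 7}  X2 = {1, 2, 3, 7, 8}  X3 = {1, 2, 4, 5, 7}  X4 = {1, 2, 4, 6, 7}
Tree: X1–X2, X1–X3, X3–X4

Every vertex of G appears in some bag (union = {1, 2, 3, 4, 5, 6, 7, 8}); every edge is covered by a bag; and for each vertex v the set of bags containing v is connected in the bag tree. The decomposition is therefore valid. The largest bag has 5 vertices, so the width is 4.

Yes; width 4.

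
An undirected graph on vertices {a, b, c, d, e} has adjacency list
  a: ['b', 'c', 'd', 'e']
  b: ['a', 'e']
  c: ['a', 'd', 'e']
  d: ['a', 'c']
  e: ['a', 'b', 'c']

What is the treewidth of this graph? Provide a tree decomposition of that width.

Every bag has size at most 3, so the width is 3 − 1 = 2 and tw(G) ≤ 2. For the lower bound, the 3 vertices {a, c, d} are pairwise adjacent, and any tree decomposition puts a clique entirely inside one bag — forcing width ≥ 2. Therefore the treewidth is 2.

Treewidth 2.
One such decomposition:
Bags: B1 = {a, c, e}  B2 = {a, b, e}  B3 = {a, c, d}
Tree: B1–B2, B1–B3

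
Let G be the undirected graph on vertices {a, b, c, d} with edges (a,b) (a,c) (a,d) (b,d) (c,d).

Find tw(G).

A width-2 tree decomposition is:
Bags: B1 = {a, c, d}  B2 = {a, b, d}
Tree: B1–B2
Every bag has size at most 3, so the width is 3 − 1 = 2 and tw(G) ≤ 2. Conversely, {a, c, d} is a clique of size 3, and the vertices of any clique must share a bag in every tree decomposition; so some bag has ≥ 3 vertices and tw(G) ≥ 2. Therefore the treewidth is 2.

2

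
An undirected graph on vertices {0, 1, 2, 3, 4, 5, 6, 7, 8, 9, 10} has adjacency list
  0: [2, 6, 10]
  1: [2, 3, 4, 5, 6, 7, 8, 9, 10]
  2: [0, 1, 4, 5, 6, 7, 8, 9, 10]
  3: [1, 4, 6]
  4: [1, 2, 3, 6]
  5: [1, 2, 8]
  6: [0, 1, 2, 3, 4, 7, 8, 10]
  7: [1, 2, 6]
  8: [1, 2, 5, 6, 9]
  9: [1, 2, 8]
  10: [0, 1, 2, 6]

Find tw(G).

3

A width-3 tree decomposition is:
Bags: B1 = {1, 2, 4, 6}  B2 = {1, 2, 6, 8}  B3 = {1, 2, 6, 7}  B4 = {1, 2, 6, 10}  B5 = {0, 2, 6, 10}  B6 = {1, 2, 8, 9}  B7 = {1, 3, 4, 6}  B8 = {1, 2, 5, 8}
Tree: B1–B2, B1–B3, B2–B4, B4–B5, B2–B6, B1–B7, B2–B8
Each bag holds 4 vertices, so the decomposition has width 3, which upper-bounds the treewidth. On the other hand G contains the 4-clique {0, 2, 6, 10}. A clique must lie in a single bag of any decomposition, so no decomposition can have width below 3. Combining the bounds, tw(G) = 3.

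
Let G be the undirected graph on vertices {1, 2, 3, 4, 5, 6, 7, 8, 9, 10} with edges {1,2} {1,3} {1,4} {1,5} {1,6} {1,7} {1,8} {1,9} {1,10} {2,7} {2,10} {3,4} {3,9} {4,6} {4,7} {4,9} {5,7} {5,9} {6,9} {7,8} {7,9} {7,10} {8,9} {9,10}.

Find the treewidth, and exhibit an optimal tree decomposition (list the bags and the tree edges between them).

Treewidth 3.
One such decomposition:
Bags: B1 = {1, 7, 9, 10}  B2 = {1, 4, 7, 9}  B3 = {1, 3, 4, 9}  B4 = {1, 5, 7, 9}  B5 = {1, 7, 8, 9}  B6 = {1, 4, 6, 9}  B7 = {1, 2, 7, 10}
Tree: B1–B2, B2–B3, B1–B4, B4–B5, B2–B6, B1–B7

The largest bag has 4 vertices, giving width 3; this decomposition certifies tw(G) ≤ 3. On the other hand G contains the 4-clique {1, 3, 4, 9}. A clique must lie in a single bag of any decomposition, so no decomposition can have width below 3. Therefore the treewidth is 3.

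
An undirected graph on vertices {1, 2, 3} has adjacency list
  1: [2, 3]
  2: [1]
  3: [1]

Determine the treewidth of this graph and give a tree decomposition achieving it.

Each bag holds 2 vertices, so the decomposition has width 1, which upper-bounds the treewidth. Since G has at least one edge (e.g. 3–1), it is not an edgeless graph, so tw(G) ≥ 1. The upper and lower bounds meet at 1, so that is the treewidth.

Treewidth 1.
One optimal decomposition is:
Bags: B1 = {1, 3}  B2 = {1, 2}
Tree: B1–B2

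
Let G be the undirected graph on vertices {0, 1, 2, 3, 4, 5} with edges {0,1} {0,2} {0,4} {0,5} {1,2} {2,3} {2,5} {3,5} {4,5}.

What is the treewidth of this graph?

2

A width-2 tree decomposition is:
Bags: B1 = {0, 2, 5}  B2 = {2, 3, 5}  B3 = {0, 1, 2}  B4 = {0, 4, 5}
Tree: B1–B2, B1–B3, B1–B4
Each bag holds 3 vertices, so the decomposition has width 2, which upper-bounds the treewidth. On the other hand G contains the 3-clique {0, 1, 2}. A clique must lie in a single bag of any decomposition, so no decomposition can have width below 2. The upper and lower bounds meet at 2, so that is the treewidth.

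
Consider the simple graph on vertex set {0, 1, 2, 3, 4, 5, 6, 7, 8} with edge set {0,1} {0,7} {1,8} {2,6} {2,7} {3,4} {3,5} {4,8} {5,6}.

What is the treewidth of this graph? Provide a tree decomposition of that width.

Every bag has size at most 3, so the width is 3 − 1 = 2 and tw(G) ≤ 2. For the lower bound, G contains the cycle 4–8–1–0–7–2–6–5–3–4, so G is not a forest; only forests have treewidth ≤ 1, hence tw(G) ≥ 2. The upper and lower bounds meet at 2, so that is the treewidth.

Treewidth 2.
One optimal decomposition is:
Bags: B1 = {1, 4, 8}  B2 = {0, 1, 4}  B3 = {0, 4, 7}  B4 = {2, 4, 7}  B5 = {2, 4, 6}  B6 = {4, 5, 6}  B7 = {3, 4, 5}
Tree: B1–B2, B2–B3, B3–B4, B4–B5, B5–B6, B6–B7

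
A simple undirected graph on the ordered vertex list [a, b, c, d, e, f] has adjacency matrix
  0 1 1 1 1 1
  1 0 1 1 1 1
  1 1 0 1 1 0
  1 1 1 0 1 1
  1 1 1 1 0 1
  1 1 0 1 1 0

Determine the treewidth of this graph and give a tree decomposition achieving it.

Each bag holds 5 vertices, so the decomposition has width 4, which upper-bounds the treewidth. Conversely, {a, b, c, d, e} is a clique of size 5, and the vertices of any clique must share a bag in every tree decomposition; so some bag has ≥ 5 vertices and tw(G) ≥ 4. The upper and lower bounds meet at 4, so that is the treewidth.

Treewidth 4.
One optimal decomposition is:
Bags: B1 = {a, b, d, e, f}  B2 = {a, b, c, d, e}
Tree: B1–B2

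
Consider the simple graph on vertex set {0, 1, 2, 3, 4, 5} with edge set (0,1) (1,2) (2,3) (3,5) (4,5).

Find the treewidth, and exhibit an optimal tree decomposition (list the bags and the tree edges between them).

Each bag holds 2 vertices, so the decomposition has width 1, which upper-bounds the treewidth. Since G has at least one edge (e.g. 0–1), it is not an edgeless graph, so tw(G) ≥ 1. Therefore the treewidth is 1.

Treewidth 1.
Bags: B1 = {0, 1}  B2 = {1, 2}  B3 = {2, 3}  B4 = {3, 5}  B5 = {4, 5}
Tree: B1–B2, B2–B3, B3–B4, B4–B5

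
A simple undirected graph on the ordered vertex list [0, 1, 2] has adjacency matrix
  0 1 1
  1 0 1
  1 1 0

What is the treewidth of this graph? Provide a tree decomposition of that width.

Treewidth 2.
One optimal decomposition is:
Bags: B1 = {0, 1, 2}
Tree: (single bag)

A single bag containing all 3 vertices is trivially a valid decomposition of width 2. Conversely, {0, 1, 2} is a clique of size 3, and the vertices of any clique must share a bag in every tree decomposition; so some bag has ≥ 3 vertices and tw(G) ≥ 2. Combining the bounds, tw(G) = 2.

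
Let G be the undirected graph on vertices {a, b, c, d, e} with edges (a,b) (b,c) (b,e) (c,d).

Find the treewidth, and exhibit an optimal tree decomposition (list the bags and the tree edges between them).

Each bag holds 2 vertices, so the decomposition has width 1, which upper-bounds the treewidth. Since G has at least one edge (e.g. e–b), it is not an edgeless graph, so tw(G) ≥ 1. Hence tw(G) = 1 exactly.

Treewidth 1.
One optimal decomposition is:
Bags: B1 = {b, e}  B2 = {a, b}  B3 = {b, c}  B4 = {c, d}
Tree: B1–B2, B2–B3, B3–B4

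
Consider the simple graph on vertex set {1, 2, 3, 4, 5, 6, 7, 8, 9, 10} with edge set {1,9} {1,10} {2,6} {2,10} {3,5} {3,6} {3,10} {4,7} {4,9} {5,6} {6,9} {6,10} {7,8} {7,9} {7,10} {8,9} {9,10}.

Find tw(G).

A width-2 tree decomposition is:
Bags: B1 = {6, 9, 10}  B2 = {1, 9, 10}  B3 = {3, 6, 10}  B4 = {3, 5, 6}  B5 = {2, 6, 10}  B6 = {7, 9, 10}  B7 = {7, 8, 9}  B8 = {4, 7, 9}
Tree: B1–B2, B1–B3, B3–B4, B3–B5, B2–B6, B6–B7, B6–B8
The largest bag has 3 vertices, giving width 2; this decomposition certifies tw(G) ≤ 2. On the other hand G contains the 3-clique {1, 9, 10}. A clique must lie in a single bag of any decomposition, so no decomposition can have width below 2. The upper and lower bounds meet at 2, so that is the treewidth.

2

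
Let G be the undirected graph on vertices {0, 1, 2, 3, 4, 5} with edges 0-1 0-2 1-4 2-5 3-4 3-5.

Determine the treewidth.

A width-2 tree decomposition is:
Bags: B1 = {0, 1, 2}  B2 = {1, 2, 4}  B3 = {2, 3, 4}  B4 = {2, 3, 5}
Tree: B1–B2, B2–B3, B3–B4
Every bag has size at most 3, so the width is 3 − 1 = 2 and tw(G) ≤ 2. The edges 2–0–1–4–3–5–2 form a cycle, so G is not a tree and its treewidth is at least 2. Combining the bounds, tw(G) = 2.

2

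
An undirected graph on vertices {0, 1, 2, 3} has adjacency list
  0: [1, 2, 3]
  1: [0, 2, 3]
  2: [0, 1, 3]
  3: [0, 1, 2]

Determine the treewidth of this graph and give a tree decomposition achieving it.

With just one bag of size 4, the width is 4 − 1 = 3, so tw(G) ≤ 3. Conversely, {0, 1, 2, 3} is a clique of size 4, and the vertices of any clique must share a bag in every tree decomposition; so some bag has ≥ 4 vertices and tw(G) ≥ 3. The upper and lower bounds meet at 3, so that is the treewidth.

Treewidth 3.
One optimal decomposition is:
Bags: B1 = {0, 1, 2, 3}
Tree: (single bag)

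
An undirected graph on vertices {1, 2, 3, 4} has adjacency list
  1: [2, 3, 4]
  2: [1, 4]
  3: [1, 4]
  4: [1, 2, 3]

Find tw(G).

A width-2 tree decomposition is:
Bags: B1 = {1, 3, 4}  B2 = {1, 2, 4}
Tree: B1–B2
Each bag holds 3 vertices, so the decomposition has width 2, which upper-bounds the treewidth. For the lower bound, the 3 vertices {1, 2, 4} are pairwise adjacent, and any tree decomposition puts a clique entirely inside one bag — forcing width ≥ 2. The upper and lower bounds meet at 2, so that is the treewidth.

2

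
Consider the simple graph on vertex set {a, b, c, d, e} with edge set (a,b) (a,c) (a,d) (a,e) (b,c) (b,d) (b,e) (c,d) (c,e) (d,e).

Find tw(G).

4

A width-4 tree decomposition is:
Bags: B1 = {a, b, c, d, e}
Tree: (single bag)
A single bag containing all 5 vertices is trivially a valid decomposition of width 4. On the other hand G contains the 5-clique {a, b, c, d, e}. A clique must lie in a single bag of any decomposition, so no decomposition can have width below 4. Combining the bounds, tw(G) = 4.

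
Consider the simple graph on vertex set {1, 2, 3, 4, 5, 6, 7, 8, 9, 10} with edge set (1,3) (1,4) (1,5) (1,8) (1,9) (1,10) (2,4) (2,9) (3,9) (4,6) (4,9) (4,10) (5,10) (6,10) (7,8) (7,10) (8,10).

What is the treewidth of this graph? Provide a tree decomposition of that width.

Every bag has size at most 3, so the width is 3 − 1 = 2 and tw(G) ≤ 2. On the other hand G contains the 3-clique {1, 3, 9}. A clique must lie in a single bag of any decomposition, so no decomposition can have width below 2. Hence tw(G) = 2 exactly.

Treewidth 2.
One optimal decomposition is:
Bags: B1 = {1, 5, 10}  B2 = {1, 8, 10}  B3 = {1, 4, 10}  B4 = {1, 4, 9}  B5 = {7, 8, 10}  B6 = {4, 6, 10}  B7 = {1, 3, 9}  B8 = {2, 4, 9}
Tree: B1–B2, B1–B3, B3–B4, B2–B5, B3–B6, B4–B7, B4–B8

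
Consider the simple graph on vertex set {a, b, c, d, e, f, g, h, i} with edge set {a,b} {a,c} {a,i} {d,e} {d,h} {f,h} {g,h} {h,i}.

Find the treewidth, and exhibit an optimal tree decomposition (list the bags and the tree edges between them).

Each bag holds 2 vertices, so the decomposition has width 1, which upper-bounds the treewidth. Any graph with an edge has treewidth ≥ 1, and G has the edge h–g. The upper and lower bounds meet at 1, so that is the treewidth.

Treewidth 1.
One optimal decomposition is:
Bags: B1 = {g, h}  B2 = {d, h}  B3 = {h, i}  B4 = {d, e}  B5 = {f, h}  B6 = {a, i}  B7 = {a, c}  B8 = {a, b}
Tree: B1–B2, B2–B3, B2–B4, B1–B5, B3–B6, B6–B7, B7–B8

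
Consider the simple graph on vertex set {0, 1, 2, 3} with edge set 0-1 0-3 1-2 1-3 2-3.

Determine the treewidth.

A width-2 tree decomposition is:
Bags: B1 = {1, 2, 3}  B2 = {0, 1, 3}
Tree: B1–B2
The largest bag has 3 vertices, giving width 2; this decomposition certifies tw(G) ≤ 2. For the lower bound, the 3 vertices {0, 1, 3} are pairwise adjacent, and any tree decomposition puts a clique entirely inside one bag — forcing width ≥ 2. Therefore the treewidth is 2.

2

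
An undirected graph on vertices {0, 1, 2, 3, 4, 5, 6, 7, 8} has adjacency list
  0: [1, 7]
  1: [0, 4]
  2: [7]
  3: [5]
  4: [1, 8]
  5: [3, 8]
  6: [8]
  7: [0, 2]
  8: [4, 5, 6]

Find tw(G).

A width-1 tree decomposition is:
Bags: B1 = {4, 8}  B2 = {1, 4}  B3 = {0, 1}  B4 = {5, 8}  B5 = {6, 8}  B6 = {3, 5}  B7 = {0, 7}  B8 = {2, 7}
Tree: B1–B2, B2–B3, B1–B4, B1–B5, B4–B6, B3–B7, B7–B8
The largest bag has 2 vertices, giving width 1; this decomposition certifies tw(G) ≤ 1. G has an edge, so its treewidth is at least 1. Therefore the treewidth is 1.

1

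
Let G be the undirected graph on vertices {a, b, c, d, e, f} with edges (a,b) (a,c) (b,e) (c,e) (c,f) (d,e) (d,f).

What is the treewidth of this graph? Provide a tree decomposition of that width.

The largest bag has 3 vertices, giving width 2; this decomposition certifies tw(G) ≤ 2. For the lower bound, G contains the cycle b–a–c–e–b, so G is not a forest; only forests have treewidth ≤ 1, hence tw(G) ≥ 2. Therefore the treewidth is 2.

Treewidth 2.
One such decomposition:
Bags: B1 = {a, b, e}  B2 = {a, c, e}  B3 = {c, d, e}  B4 = {c, d, f}
Tree: B1–B2, B2–B3, B3–B4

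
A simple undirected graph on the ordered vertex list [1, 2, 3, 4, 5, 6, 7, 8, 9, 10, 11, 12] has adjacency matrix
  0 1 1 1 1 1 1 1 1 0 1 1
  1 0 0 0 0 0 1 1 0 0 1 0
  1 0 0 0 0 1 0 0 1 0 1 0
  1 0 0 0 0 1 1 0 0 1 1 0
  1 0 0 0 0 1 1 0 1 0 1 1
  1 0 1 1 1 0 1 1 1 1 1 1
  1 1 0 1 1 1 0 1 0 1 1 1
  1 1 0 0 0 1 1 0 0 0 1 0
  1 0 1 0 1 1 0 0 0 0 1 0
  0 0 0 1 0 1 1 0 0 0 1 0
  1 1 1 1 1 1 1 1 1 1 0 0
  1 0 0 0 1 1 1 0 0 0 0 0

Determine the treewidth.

4

A width-4 tree decomposition is:
Bags: B1 = {1, 5, 6, 7, 11}  B2 = {1, 4, 6, 7, 11}  B3 = {1, 5, 6, 9, 11}  B4 = {1, 5, 6, 7, 12}  B5 = {4, 6, 7, 10, 11}  B6 = {1, 6, 7, 8, 11}  B7 = {1, 2, 7, 8, 11}  B8 = {1, 3, 6, 9, 11}
Tree: B1–B2, B1–B3, B1–B4, B2–B5, B1–B6, B6–B7, B3–B8
The largest bag has 5 vertices, giving width 4; this decomposition certifies tw(G) ≤ 4. Conversely, {1, 2, 7, 8, 11} is a clique of size 5, and the vertices of any clique must share a bag in every tree decomposition; so some bag has ≥ 5 vertices and tw(G) ≥ 4. Hence tw(G) = 4 exactly.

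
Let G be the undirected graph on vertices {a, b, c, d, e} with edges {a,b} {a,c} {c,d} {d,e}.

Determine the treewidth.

1

A width-1 tree decomposition is:
Bags: B1 = {a, b}  B2 = {a, c}  B3 = {c, d}  B4 = {d, e}
Tree: B1–B2, B2–B3, B3–B4
Each bag holds 2 vertices, so the decomposition has width 1, which upper-bounds the treewidth. Since G has at least one edge (e.g. b–a), it is not an edgeless graph, so tw(G) ≥ 1. Combining the bounds, tw(G) = 1.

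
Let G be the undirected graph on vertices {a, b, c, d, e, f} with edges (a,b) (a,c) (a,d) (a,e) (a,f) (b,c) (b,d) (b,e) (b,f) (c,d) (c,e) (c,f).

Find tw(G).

3

A width-3 tree decomposition is:
Bags: B1 = {a, b, c, e}  B2 = {a, b, c, f}  B3 = {a, b, c, d}
Tree: B1–B2, B1–B3
Each bag holds 4 vertices, so the decomposition has width 3, which upper-bounds the treewidth. Conversely, {a, b, c, d} is a clique of size 4, and the vertices of any clique must share a bag in every tree decomposition; so some bag has ≥ 4 vertices and tw(G) ≥ 3. The upper and lower bounds meet at 3, so that is the treewidth.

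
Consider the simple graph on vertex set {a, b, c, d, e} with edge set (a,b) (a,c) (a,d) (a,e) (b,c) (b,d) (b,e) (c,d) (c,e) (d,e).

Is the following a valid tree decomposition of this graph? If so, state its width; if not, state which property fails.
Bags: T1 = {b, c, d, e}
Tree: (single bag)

No — vertex a appears in no bag.

A tree decomposition must satisfy three properties: every vertex lies in some bag; for every edge, both endpoints lie together in some bag; and for every vertex, the bags containing it form a connected subtree. Here vertex a appears in no bag, so the decomposition is invalid.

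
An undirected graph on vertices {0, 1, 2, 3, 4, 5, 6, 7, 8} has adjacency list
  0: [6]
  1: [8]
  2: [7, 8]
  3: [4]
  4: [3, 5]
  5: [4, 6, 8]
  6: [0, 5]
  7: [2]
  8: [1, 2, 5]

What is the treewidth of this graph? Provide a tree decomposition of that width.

Treewidth 1.
One such decomposition:
Bags: B1 = {2, 8}  B2 = {5, 8}  B3 = {4, 5}  B4 = {1, 8}  B5 = {5, 6}  B6 = {0, 6}  B7 = {2, 7}  B8 = {3, 4}
Tree: B1–B2, B2–B3, B1–B4, B3–B5, B5–B6, B1–B7, B3–B8

Every bag has size at most 2, so the width is 2 − 1 = 1 and tw(G) ≤ 1. Any graph with an edge has treewidth ≥ 1, and G has the edge 2–8. Combining the bounds, tw(G) = 1.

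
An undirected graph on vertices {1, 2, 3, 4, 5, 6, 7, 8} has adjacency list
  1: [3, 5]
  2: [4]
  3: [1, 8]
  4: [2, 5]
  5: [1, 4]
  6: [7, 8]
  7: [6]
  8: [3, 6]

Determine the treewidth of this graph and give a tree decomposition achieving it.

Treewidth 1.
Bags: B1 = {2, 4}  B2 = {4, 5}  B3 = {1, 5}  B4 = {1, 3}  B5 = {3, 8}  B6 = {6, 8}  B7 = {6, 7}
Tree: B1–B2, B2–B3, B3–B4, B4–B5, B5–B6, B6–B7

Each bag holds 2 vertices, so the decomposition has width 1, which upper-bounds the treewidth. Since G has at least one edge (e.g. 2–4), it is not an edgeless graph, so tw(G) ≥ 1. Hence tw(G) = 1 exactly.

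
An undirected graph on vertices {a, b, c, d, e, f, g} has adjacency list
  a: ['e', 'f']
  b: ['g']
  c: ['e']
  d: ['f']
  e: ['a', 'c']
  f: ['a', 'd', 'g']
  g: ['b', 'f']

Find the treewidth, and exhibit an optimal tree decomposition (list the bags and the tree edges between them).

Treewidth 1.
One optimal decomposition is:
Bags: B1 = {a, f}  B2 = {d, f}  B3 = {f, g}  B4 = {b, g}  B5 = {a, e}  B6 = {c, e}
Tree: B1–B2, B1–B3, B3–B4, B1–B5, B5–B6

Each bag holds 2 vertices, so the decomposition has width 1, which upper-bounds the treewidth. Since G has at least one edge (e.g. f–a), it is not an edgeless graph, so tw(G) ≥ 1. Hence tw(G) = 1 exactly.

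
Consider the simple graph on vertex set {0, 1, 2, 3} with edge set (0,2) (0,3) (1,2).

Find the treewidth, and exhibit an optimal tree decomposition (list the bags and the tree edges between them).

Treewidth 1.
One optimal decomposition is:
Bags: B1 = {0, 3}  B2 = {0, 2}  B3 = {1, 2}
Tree: B1–B2, B2–B3

Each bag holds 2 vertices, so the decomposition has width 1, which upper-bounds the treewidth. Any graph with an edge has treewidth ≥ 1, and G has the edge 3–0. The upper and lower bounds meet at 1, so that is the treewidth.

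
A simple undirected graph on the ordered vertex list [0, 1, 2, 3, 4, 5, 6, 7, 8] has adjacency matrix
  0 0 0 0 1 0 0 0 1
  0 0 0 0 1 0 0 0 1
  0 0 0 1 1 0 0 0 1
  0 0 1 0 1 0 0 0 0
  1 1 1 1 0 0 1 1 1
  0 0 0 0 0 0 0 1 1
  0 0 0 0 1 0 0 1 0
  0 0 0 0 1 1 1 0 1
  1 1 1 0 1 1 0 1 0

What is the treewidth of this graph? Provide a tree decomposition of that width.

Each bag holds 3 vertices, so the decomposition has width 2, which upper-bounds the treewidth. For the lower bound, the 3 vertices {0, 4, 8} are pairwise adjacent, and any tree decomposition puts a clique entirely inside one bag — forcing width ≥ 2. The upper and lower bounds meet at 2, so that is the treewidth.

Treewidth 2.
Bags: B1 = {0, 4, 8}  B2 = {2, 4, 8}  B3 = {4, 7, 8}  B4 = {5, 7, 8}  B5 = {1, 4, 8}  B6 = {2, 3, 4}  B7 = {4, 6, 7}
Tree: B1–B2, B1–B3, B3–B4, B2–B5, B2–B6, B3–B7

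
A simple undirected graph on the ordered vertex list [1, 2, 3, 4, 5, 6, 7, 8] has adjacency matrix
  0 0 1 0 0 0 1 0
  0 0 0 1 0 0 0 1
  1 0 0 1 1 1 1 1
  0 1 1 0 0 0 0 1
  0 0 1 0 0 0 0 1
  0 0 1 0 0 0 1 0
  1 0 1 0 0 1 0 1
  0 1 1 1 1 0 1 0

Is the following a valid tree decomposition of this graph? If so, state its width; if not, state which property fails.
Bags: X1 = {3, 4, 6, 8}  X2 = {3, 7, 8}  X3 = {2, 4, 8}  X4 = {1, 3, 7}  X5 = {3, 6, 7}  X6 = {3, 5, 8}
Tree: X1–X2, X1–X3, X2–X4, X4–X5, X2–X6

A tree decomposition must satisfy three properties: every vertex lies in some bag; for every edge, both endpoints lie together in some bag; and for every vertex, the bags containing it form a connected subtree. Here bags containing vertex 6 are not connected in the tree, so the decomposition is invalid.

No — bags containing vertex 6 are not connected in the tree.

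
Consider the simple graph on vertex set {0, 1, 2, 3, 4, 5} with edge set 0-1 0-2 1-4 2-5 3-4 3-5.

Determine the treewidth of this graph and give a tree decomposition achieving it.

The largest bag has 3 vertices, giving width 2; this decomposition certifies tw(G) ≤ 2. Since 5–3–4–1–0–2–5 is a cycle in G, G is not acyclic. Forests are exactly the graphs of treewidth ≤ 1, so tw(G) ≥ 2. Hence tw(G) = 2 exactly.

Treewidth 2.
One such decomposition:
Bags: B1 = {3, 4, 5}  B2 = {1, 4, 5}  B3 = {0, 1, 5}  B4 = {0, 2, 5}
Tree: B1–B2, B2–B3, B3–B4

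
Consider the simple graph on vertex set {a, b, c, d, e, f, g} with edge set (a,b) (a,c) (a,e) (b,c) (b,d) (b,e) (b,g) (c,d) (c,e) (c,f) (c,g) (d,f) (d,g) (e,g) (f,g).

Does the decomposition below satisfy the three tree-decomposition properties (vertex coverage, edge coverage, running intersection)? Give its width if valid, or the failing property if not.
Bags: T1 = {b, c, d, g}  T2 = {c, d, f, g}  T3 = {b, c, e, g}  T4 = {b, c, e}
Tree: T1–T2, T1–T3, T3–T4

No — vertex a appears in no bag.

A tree decomposition must satisfy three properties: every vertex lies in some bag; for every edge, both endpoints lie together in some bag; and for every vertex, the bags containing it form a connected subtree. Here vertex a appears in no bag, so the decomposition is invalid.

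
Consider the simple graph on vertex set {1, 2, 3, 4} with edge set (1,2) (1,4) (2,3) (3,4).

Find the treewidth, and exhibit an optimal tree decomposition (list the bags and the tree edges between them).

The largest bag has 3 vertices, giving width 2; this decomposition certifies tw(G) ≤ 2. The edges 4–1–2–3–4 form a cycle, so G is not a tree and its treewidth is at least 2. Hence tw(G) = 2 exactly.

Treewidth 2.
One such decomposition:
Bags: B1 = {1, 2, 4}  B2 = {2, 3, 4}
Tree: B1–B2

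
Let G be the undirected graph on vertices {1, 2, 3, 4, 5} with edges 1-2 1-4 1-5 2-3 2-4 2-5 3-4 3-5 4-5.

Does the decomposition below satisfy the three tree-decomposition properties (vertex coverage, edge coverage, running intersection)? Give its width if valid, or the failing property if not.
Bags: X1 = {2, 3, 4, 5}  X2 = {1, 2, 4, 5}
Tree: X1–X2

Yes; width 3.

Vertex coverage: the bags together contain {1, 2, 3, 4, 5}, the full vertex set. Edge coverage: each edge of G has both endpoints in at least one bag. Running intersection: for every vertex, the bags containing it form a connected subtree. All three properties hold, so this is a valid tree decomposition of width max|bag| − 1 = 3, and hence tw(G) ≤ 3.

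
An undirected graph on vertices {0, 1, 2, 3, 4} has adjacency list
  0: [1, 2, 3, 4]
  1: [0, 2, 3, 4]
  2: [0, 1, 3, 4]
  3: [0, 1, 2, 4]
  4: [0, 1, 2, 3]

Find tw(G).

4

A width-4 tree decomposition is:
Bags: B1 = {0, 1, 2, 3, 4}
Tree: (single bag)
With just one bag of size 5, the width is 5 − 1 = 4, so tw(G) ≤ 4. On the other hand G contains the 5-clique {0, 1, 2, 3, 4}. A clique must lie in a single bag of any decomposition, so no decomposition can have width below 4. The upper and lower bounds meet at 4, so that is the treewidth.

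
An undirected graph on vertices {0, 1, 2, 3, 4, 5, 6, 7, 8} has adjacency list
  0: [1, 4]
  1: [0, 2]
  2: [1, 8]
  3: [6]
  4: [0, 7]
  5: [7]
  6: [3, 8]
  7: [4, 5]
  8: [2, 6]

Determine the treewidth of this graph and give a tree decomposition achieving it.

Every bag has size at most 2, so the width is 2 − 1 = 1 and tw(G) ≤ 1. Any graph with an edge has treewidth ≥ 1, and G has the edge 3–6. Combining the bounds, tw(G) = 1.

Treewidth 1.
Bags: B1 = {3, 6}  B2 = {6, 8}  B3 = {2, 8}  B4 = {1, 2}  B5 = {0, 1}  B6 = {0, 4}  B7 = {4, 7}  B8 = {5, 7}
Tree: B1–B2, B2–B3, B3–B4, B4–B5, B5–B6, B6–B7, B7–B8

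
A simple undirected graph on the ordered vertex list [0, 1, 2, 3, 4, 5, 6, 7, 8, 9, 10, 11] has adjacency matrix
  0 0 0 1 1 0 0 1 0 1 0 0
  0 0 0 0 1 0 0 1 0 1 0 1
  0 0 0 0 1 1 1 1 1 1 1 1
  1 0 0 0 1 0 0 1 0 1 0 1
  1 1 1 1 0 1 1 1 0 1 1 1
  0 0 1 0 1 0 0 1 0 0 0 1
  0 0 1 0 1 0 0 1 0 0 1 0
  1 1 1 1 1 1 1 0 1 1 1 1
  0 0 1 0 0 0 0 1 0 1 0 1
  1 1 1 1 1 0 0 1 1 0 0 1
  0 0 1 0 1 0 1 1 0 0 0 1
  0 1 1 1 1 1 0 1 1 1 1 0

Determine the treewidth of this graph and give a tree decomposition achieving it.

Treewidth 4.
One optimal decomposition is:
Bags: B1 = {3, 4, 7, 9, 11}  B2 = {1, 4, 7, 9, 11}  B3 = {2, 4, 7, 9, 11}  B4 = {2, 4, 7, 10, 11}  B5 = {0, 3, 4, 7, 9}  B6 = {2, 4, 6, 7, 10}  B7 = {2, 7, 8, 9, 11}  B8 = {2, 4, 5, 7, 11}
Tree: B1–B2, B2–B3, B3–B4, B1–B5, B4–B6, B3–B7, B3–B8

Each bag holds 5 vertices, so the decomposition has width 4, which upper-bounds the treewidth. Conversely, {2, 7, 8, 9, 11} is a clique of size 5, and the vertices of any clique must share a bag in every tree decomposition; so some bag has ≥ 5 vertices and tw(G) ≥ 4. Therefore the treewidth is 4.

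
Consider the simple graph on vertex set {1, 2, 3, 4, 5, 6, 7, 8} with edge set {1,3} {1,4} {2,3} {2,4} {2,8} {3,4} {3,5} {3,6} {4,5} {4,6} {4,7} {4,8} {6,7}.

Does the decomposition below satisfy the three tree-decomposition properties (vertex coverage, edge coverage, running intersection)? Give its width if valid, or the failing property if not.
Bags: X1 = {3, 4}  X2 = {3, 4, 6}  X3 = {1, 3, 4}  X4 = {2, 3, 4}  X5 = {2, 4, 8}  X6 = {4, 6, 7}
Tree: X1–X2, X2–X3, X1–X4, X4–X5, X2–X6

A tree decomposition must satisfy three properties: every vertex lies in some bag; for every edge, both endpoints lie together in some bag; and for every vertex, the bags containing it form a connected subtree. Here vertex 5 appears in no bag, so the decomposition is invalid.

No — vertex 5 appears in no bag.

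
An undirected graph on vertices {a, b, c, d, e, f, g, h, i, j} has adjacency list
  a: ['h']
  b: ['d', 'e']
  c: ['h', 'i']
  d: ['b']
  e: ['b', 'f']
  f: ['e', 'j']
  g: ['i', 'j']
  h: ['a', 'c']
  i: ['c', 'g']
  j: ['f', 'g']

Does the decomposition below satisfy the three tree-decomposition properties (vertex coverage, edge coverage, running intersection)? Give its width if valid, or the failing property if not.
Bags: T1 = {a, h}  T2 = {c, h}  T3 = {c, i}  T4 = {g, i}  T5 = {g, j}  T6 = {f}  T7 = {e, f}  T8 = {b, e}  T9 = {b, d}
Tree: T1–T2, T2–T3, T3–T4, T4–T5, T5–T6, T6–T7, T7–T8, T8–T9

No — edge (j,f) lies in no bag.

A tree decomposition must satisfy three properties: every vertex lies in some bag; for every edge, both endpoints lie together in some bag; and for every vertex, the bags containing it form a connected subtree. Here edge (j,f) lies in no bag, so the decomposition is invalid.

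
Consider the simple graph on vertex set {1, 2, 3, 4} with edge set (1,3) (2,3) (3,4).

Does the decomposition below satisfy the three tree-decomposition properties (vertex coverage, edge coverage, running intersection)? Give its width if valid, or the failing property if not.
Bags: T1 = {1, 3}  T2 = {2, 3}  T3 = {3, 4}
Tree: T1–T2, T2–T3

Every vertex of G appears in some bag (union = {1, 2, 3, 4}); every edge is covered by a bag; and for each vertex v the set of bags containing v is connected in the bag tree. The decomposition is therefore valid. The largest bag has 2 vertices, so the width is 1.

Yes; width 1.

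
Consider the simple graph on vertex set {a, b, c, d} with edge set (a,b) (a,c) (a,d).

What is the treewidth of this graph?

1

A width-1 tree decomposition is:
Bags: B1 = {a, b}  B2 = {a, c}  B3 = {a, d}
Tree: B1–B2, B1–B3
Each bag holds 2 vertices, so the decomposition has width 1, which upper-bounds the treewidth. Since G has at least one edge (e.g. b–a), it is not an edgeless graph, so tw(G) ≥ 1. Combining the bounds, tw(G) = 1.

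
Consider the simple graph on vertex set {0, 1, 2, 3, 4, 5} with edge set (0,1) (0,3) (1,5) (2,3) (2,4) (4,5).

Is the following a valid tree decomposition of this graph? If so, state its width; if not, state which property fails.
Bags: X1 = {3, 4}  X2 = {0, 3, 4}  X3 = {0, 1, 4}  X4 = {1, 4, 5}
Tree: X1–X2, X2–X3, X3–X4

No — vertex 2 appears in no bag.

A tree decomposition must satisfy three properties: every vertex lies in some bag; for every edge, both endpoints lie together in some bag; and for every vertex, the bags containing it form a connected subtree. Here vertex 2 appears in no bag, so the decomposition is invalid.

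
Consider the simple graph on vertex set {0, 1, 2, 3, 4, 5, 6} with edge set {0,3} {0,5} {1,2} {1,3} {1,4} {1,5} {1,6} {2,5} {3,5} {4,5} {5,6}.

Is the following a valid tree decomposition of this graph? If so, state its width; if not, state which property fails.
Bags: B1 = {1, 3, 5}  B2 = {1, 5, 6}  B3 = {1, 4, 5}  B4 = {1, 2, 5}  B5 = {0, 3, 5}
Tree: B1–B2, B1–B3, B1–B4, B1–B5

Every vertex of G appears in some bag (union = {0, 1, 2, 3, 4, 5, 6}); every edge is covered by a bag; and for each vertex v the set of bags containing v is connected in the bag tree. The decomposition is therefore valid. The largest bag has 3 vertices, so the width is 2.

Yes; width 2.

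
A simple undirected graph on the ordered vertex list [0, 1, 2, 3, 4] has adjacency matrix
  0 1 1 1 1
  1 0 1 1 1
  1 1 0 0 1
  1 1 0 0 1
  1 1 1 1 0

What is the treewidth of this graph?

A width-3 tree decomposition is:
Bags: B1 = {0, 1, 2, 4}  B2 = {0, 1, 3, 4}
Tree: B1–B2
The largest bag has 4 vertices, giving width 3; this decomposition certifies tw(G) ≤ 3. Conversely, {0, 1, 2, 4} is a clique of size 4, and the vertices of any clique must share a bag in every tree decomposition; so some bag has ≥ 4 vertices and tw(G) ≥ 3. Combining the bounds, tw(G) = 3.

3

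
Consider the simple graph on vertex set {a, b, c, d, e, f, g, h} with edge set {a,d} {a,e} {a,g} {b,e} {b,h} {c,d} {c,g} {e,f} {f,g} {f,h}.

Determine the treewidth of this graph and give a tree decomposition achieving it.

Every bag has size at most 3, so the width is 3 − 1 = 2 and tw(G) ≤ 2. For the lower bound, G contains the cycle d–c–g–a–d, so G is not a forest; only forests have treewidth ≤ 1, hence tw(G) ≥ 2. Therefore the treewidth is 2.

Treewidth 2.
Bags: B1 = {a, c, d}  B2 = {a, c, g}  B3 = {a, e, g}  B4 = {e, f, g}  B5 = {b, e, f}  B6 = {b, f, h}
Tree: B1–B2, B2–B3, B3–B4, B4–B5, B5–B6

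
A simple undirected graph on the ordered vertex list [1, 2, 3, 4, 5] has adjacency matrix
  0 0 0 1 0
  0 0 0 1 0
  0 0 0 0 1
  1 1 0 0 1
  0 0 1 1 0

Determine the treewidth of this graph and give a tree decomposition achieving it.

Treewidth 1.
One such decomposition:
Bags: B1 = {1, 4}  B2 = {4, 5}  B3 = {2, 4}  B4 = {3, 5}
Tree: B1–B2, B1–B3, B2–B4

Every bag has size at most 2, so the width is 2 − 1 = 1 and tw(G) ≤ 1. Any graph with an edge has treewidth ≥ 1, and G has the edge 4–1. Combining the bounds, tw(G) = 1.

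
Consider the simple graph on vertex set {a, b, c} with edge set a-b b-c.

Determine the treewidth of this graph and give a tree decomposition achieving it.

Every bag has size at most 2, so the width is 2 − 1 = 1 and tw(G) ≤ 1. Since G has at least one edge (e.g. b–a), it is not an edgeless graph, so tw(G) ≥ 1. The upper and lower bounds meet at 1, so that is the treewidth.

Treewidth 1.
Bags: B1 = {a, b}  B2 = {b, c}
Tree: B1–B2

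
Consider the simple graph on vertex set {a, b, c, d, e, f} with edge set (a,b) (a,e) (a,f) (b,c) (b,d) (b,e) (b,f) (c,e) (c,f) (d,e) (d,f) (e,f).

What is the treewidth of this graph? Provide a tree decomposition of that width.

Each bag holds 4 vertices, so the decomposition has width 3, which upper-bounds the treewidth. For the lower bound, the 4 vertices {b, d, e, f} are pairwise adjacent, and any tree decomposition puts a clique entirely inside one bag — forcing width ≥ 3. Combining the bounds, tw(G) = 3.

Treewidth 3.
One optimal decomposition is:
Bags: B1 = {b, d, e, f}  B2 = {b, c, e, f}  B3 = {a, b, e, f}
Tree: B1–B2, B1–B3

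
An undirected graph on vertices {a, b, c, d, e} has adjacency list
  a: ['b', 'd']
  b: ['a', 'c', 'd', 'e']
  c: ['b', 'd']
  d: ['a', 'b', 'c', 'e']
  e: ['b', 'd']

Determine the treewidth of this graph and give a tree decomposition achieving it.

Every bag has size at most 3, so the width is 3 − 1 = 2 and tw(G) ≤ 2. For the lower bound, the 3 vertices {b, d, e} are pairwise adjacent, and any tree decomposition puts a clique entirely inside one bag — forcing width ≥ 2. Combining the bounds, tw(G) = 2.

Treewidth 2.
One such decomposition:
Bags: B1 = {b, c, d}  B2 = {a, b, d}  B3 = {b, d, e}
Tree: B1–B2, B2–B3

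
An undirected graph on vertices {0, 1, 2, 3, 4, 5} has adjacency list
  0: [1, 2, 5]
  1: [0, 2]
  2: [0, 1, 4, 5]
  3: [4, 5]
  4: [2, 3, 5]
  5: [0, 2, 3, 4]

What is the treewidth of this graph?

A width-2 tree decomposition is:
Bags: B1 = {0, 2, 5}  B2 = {2, 4, 5}  B3 = {3, 4, 5}  B4 = {0, 1, 2}
Tree: B1–B2, B2–B3, B1–B4
Each bag holds 3 vertices, so the decomposition has width 2, which upper-bounds the treewidth. On the other hand G contains the 3-clique {0, 1, 2}. A clique must lie in a single bag of any decomposition, so no decomposition can have width below 2. The upper and lower bounds meet at 2, so that is the treewidth.

2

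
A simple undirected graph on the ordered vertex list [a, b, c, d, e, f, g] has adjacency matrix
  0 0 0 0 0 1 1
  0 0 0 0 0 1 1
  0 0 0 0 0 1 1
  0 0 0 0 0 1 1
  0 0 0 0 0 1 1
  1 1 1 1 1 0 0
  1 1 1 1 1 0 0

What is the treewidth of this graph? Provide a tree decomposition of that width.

Treewidth 2.
One such decomposition:
Bags: B1 = {c, f, g}  B2 = {a, f, g}  B3 = {b, f, g}  B4 = {e, f, g}  B5 = {d, f, g}
Tree: B1–B2, B2–B3, B3–B4, B4–B5

Every bag has size at most 3, so the width is 3 − 1 = 2 and tw(G) ≤ 2. Since f–c–g–a–f is a cycle in G, G is not acyclic. Forests are exactly the graphs of treewidth ≤ 1, so tw(G) ≥ 2. The upper and lower bounds meet at 2, so that is the treewidth.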